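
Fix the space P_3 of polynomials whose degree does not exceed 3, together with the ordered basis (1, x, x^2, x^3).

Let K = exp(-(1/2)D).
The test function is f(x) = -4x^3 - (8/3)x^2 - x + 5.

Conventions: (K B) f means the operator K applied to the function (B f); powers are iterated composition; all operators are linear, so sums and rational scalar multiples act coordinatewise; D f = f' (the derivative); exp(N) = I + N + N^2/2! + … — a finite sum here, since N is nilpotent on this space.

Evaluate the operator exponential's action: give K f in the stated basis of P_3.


order-1 term: 6x^2 + (8/3)x + 1/2
order-2 term: -3x - 2/3
order-3 term: 1/2
the series for exp(-(1/2)D) f terminates at order 3
exp(-(1/2)D) f = -4x^3 + (10/3)x^2 - (4/3)x + 16/3

the image equals g(x) = -4x^3 + (10/3)x^2 - (4/3)x + 16/3


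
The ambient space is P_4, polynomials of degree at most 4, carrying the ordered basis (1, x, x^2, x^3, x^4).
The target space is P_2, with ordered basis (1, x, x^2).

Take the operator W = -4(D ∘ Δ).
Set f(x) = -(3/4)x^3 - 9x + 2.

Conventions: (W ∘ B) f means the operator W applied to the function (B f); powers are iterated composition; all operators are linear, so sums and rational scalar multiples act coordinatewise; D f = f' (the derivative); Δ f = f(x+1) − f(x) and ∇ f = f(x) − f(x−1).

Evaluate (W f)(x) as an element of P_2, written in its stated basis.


g(x) = 18x + 9

Δ f = -(9/4)x^2 - (9/4)x - 39/4
D Δ f = -(9/2)x - 9/4
(-4(D ∘ Δ)) f = 18x + 9


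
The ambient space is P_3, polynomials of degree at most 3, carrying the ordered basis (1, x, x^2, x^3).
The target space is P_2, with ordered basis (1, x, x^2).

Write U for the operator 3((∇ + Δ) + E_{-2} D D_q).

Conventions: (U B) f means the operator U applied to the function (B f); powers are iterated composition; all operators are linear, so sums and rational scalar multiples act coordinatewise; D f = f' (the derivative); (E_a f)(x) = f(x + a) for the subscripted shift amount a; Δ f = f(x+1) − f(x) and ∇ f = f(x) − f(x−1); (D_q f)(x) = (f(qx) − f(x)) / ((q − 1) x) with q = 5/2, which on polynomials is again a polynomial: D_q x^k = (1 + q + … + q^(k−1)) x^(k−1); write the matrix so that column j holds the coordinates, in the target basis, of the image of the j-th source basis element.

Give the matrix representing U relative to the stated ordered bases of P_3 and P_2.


image of 1: 0
image of x: 6
image of x^2: 12x + 21/2
image of x^3: 18x^2 + (117/2)x - 111
each image's coordinates form column j of the matrix

the matrix is [[0, 6, 21/2, -111]; [0, 0, 12, 117/2]; [0, 0, 0, 18]] (rows listed top to bottom)


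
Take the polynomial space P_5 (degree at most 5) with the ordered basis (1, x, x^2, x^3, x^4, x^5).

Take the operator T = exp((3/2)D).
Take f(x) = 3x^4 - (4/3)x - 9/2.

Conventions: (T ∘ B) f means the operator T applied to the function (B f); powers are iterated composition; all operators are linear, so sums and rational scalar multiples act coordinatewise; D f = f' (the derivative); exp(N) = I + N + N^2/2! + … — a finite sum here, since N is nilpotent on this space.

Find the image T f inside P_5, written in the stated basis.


order-1 term: 18x^3 - 2
order-2 term: (81/2)x^2
order-3 term: (81/2)x
order-4 term: 243/16
the series for exp((3/2)D) f terminates at order 4
exp((3/2)D) f = 3x^4 + 18x^3 + (81/2)x^2 + (235/6)x + 139/16

g(x) = 3x^4 + 18x^3 + (81/2)x^2 + (235/6)x + 139/16


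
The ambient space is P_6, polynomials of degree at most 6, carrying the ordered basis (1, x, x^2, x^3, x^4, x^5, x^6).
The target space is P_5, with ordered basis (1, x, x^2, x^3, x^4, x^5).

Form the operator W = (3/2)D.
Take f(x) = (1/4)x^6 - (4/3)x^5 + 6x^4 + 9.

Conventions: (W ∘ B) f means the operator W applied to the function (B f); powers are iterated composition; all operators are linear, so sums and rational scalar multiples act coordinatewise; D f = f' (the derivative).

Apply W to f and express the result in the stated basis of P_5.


D f = (3/2)x^5 - (20/3)x^4 + 24x^3
((3/2)D) f = (9/4)x^5 - 10x^4 + 36x^3

the image equals g(x) = (9/4)x^5 - 10x^4 + 36x^3


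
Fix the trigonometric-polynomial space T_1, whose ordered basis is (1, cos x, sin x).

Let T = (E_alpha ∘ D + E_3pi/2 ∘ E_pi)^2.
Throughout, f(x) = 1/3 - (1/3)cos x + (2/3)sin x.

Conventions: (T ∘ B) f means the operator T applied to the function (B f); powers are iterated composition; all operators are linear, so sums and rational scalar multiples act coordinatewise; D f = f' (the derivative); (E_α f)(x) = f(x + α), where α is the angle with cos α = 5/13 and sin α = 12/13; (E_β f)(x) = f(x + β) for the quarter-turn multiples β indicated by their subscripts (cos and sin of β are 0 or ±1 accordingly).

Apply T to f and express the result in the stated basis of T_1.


g(x) = 1/3 - (228/169)cos x - (264/169)sin x

D f = (2/3)cos x + (1/3)sin x
E_alpha D f = (22/39)cos x - (19/39)sin x
E_pi f = 1/3 + (1/3)cos x - (2/3)sin x
E_3pi/2 E_pi f = 1/3 + (2/3)cos x + (1/3)sin x
(E_alpha ∘ D + E_3pi/2 ∘ E_pi) f = 1/3 + (16/13)cos x - (2/13)sin x
D (E_alpha ∘ D + E_3pi/2 ∘ E_pi) f = -(2/13)cos x - (16/13)sin x
E_alpha D (E_alpha ∘ D + E_3pi/2 ∘ E_pi) f = -(202/169)cos x - (56/169)sin x
E_pi (E_alpha ∘ D + E_3pi/2 ∘ E_pi) f = 1/3 - (16/13)cos x + (2/13)sin x
E_3pi/2 E_pi (E_alpha ∘ D + E_3pi/2 ∘ E_pi) f = 1/3 - (2/13)cos x - (16/13)sin x
(E_alpha ∘ D + E_3pi/2 ∘ E_pi) (E_alpha ∘ D + E_3pi/2 ∘ E_pi) f = 1/3 - (228/169)cos x - (264/169)sin x


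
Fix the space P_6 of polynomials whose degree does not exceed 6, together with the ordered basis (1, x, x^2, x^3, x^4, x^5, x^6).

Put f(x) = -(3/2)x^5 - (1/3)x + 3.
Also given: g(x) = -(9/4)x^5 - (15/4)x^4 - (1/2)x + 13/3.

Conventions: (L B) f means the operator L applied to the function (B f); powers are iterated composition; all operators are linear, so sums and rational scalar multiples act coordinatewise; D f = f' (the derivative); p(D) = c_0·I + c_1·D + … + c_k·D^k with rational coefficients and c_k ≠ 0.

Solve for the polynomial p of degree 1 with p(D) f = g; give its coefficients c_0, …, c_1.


D^0 f = -(3/2)x^5 - (1/3)x + 3
D^1 f = -(15/2)x^4 - 1/3
matching coefficients of g against c_0 f + c_1 Df + … from the top degree down determines the c_i
solution: c_0 = 3/2, c_1 = 1/2

c_0 = 3/2, c_1 = 1/2


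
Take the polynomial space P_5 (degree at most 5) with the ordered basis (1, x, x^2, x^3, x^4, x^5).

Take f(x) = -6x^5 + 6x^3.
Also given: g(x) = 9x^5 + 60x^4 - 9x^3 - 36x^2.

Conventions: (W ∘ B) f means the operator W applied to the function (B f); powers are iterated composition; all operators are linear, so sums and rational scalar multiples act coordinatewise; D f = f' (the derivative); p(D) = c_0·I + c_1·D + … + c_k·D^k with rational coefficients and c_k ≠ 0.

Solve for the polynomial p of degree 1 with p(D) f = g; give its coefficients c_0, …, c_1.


D^0 f = -6x^5 + 6x^3
D^1 f = -30x^4 + 18x^2
matching coefficients of g against c_0 f + c_1 Df + … from the top degree down determines the c_i
solution: c_0 = -3/2, c_1 = -2

p(D) = -(3/2)·I − 2·D, i.e. c_0 = -3/2, c_1 = -2


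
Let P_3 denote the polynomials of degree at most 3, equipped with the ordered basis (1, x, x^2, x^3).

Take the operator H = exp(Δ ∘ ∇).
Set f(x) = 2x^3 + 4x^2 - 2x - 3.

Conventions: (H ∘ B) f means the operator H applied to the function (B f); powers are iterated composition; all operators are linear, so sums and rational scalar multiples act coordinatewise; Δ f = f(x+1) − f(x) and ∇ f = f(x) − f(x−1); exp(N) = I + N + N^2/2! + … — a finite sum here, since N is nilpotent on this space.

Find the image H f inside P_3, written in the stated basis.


order-1 term: 12x + 8
the series for exp(Δ ∘ ∇) f terminates at order 1
exp(Δ ∘ ∇) f = 2x^3 + 4x^2 + 10x + 5

the result is g(x) = 2x^3 + 4x^2 + 10x + 5


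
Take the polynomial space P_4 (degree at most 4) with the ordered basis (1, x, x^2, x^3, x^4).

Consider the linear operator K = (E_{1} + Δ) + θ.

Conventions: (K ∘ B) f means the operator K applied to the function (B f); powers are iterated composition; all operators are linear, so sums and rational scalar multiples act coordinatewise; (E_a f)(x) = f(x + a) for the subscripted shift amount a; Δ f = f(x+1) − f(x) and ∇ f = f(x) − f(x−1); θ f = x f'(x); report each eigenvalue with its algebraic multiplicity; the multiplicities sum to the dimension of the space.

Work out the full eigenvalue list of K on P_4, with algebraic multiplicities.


λ = 1 (multiplicity 1), λ = 2 (multiplicity 1), λ = 3 (multiplicity 1), λ = 4 (multiplicity 1), λ = 5 (multiplicity 1)

image of 1: 1
image of x: 2x + 2
image of x^2: 3x^2 + 4x + 2
image of x^3: 4x^3 + 6x^2 + 6x + 2
image of x^4: 5x^4 + 8x^3 + 12x^2 + 8x + 2
the matrix is upper triangular; its diagonal is (1, 2, 3, 4, 5)
for a triangular matrix the eigenvalues are the diagonal entries, with algebraic multiplicity their repetition count


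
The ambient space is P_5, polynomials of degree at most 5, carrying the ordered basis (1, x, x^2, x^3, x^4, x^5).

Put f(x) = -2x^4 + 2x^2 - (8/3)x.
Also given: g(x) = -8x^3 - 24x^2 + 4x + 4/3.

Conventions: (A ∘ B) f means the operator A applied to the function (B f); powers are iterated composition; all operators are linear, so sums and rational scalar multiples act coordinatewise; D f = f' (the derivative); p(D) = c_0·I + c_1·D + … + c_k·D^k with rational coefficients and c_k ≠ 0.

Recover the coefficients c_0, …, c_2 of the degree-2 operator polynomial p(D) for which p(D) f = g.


c_0 = 0, c_1 = 1, c_2 = 1

D^0 f = -2x^4 + 2x^2 - (8/3)x
D^1 f = -8x^3 + 4x - 8/3
D^2 f = -24x^2 + 4
matching coefficients of g against c_0 f + c_1 Df + … from the top degree down determines the c_i
solution: c_0 = 0, c_1 = 1, c_2 = 1


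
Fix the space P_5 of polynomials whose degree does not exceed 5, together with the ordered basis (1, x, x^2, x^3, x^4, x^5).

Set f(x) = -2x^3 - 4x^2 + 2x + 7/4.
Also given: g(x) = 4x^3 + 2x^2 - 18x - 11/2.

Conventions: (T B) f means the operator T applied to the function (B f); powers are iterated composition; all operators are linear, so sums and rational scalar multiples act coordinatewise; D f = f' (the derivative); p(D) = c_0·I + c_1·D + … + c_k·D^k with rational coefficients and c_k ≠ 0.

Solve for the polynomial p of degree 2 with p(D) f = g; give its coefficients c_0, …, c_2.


D^0 f = -2x^3 - 4x^2 + 2x + 7/4
D^1 f = -6x^2 - 8x + 2
D^2 f = -12x - 8
matching coefficients of g against c_0 f + c_1 Df + … from the top degree down determines the c_i
solution: c_0 = -2, c_1 = 1, c_2 = 1/2

c_0 = -2, c_1 = 1, c_2 = 1/2


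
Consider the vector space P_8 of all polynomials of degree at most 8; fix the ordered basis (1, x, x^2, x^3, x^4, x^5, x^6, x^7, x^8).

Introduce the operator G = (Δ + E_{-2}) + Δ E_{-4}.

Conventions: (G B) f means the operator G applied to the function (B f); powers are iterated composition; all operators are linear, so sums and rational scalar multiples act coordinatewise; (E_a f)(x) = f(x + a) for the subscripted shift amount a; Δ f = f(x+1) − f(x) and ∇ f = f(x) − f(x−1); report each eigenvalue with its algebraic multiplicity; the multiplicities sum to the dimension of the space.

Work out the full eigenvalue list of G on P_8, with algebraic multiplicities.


λ = 1 (multiplicity 9)

image of 1: 1
image of x: x
image of x^2: x^2 - 2
image of x^3: x^3 - 6x + 30
image of x^4: x^4 - 12x^2 + 120x - 158
image of x^5: x^5 - 20x^3 + 300x^2 - 790x + 750
image of x^6: x^6 - 30x^4 + 600x^3 - 2370x^2 + 4500x - 3302
image of x^7: x^7 - 42x^5 + 1050x^4 - 5530x^3 + 15750x^2 - 23114x + 14070
image of x^8: x^8 - 56x^6 + 1680x^5 - 11060x^4 + 42000x^3 - 92456x^2 + 112560x - 58718
the matrix is upper triangular; its diagonal is (1, 1, 1, 1, 1, 1, 1, 1, 1)
for a triangular matrix the eigenvalues are the diagonal entries, with algebraic multiplicity their repetition count


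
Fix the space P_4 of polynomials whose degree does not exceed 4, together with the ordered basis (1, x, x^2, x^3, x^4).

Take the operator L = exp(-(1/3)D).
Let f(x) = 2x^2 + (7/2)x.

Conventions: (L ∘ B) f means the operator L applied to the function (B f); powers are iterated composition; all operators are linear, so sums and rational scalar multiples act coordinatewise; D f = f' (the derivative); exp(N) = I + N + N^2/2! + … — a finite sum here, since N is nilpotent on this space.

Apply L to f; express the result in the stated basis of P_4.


order-1 term: -(4/3)x - 7/6
order-2 term: 2/9
the series for exp(-(1/3)D) f terminates at order 2
exp(-(1/3)D) f = 2x^2 + (13/6)x - 17/18

the result is g(x) = 2x^2 + (13/6)x - 17/18


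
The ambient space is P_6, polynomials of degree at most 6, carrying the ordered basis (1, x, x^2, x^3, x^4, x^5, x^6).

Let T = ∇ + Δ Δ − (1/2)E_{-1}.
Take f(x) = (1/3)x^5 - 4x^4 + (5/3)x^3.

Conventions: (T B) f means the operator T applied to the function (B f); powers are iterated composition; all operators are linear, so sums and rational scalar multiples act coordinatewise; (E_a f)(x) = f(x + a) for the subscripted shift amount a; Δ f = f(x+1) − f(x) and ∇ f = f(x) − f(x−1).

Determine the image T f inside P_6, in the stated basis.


∇ f = (5/3)x^4 - (58/3)x^3 + (97/3)x^2 - (68/3)x + 6
Δ f = (5/3)x^4 - (38/3)x^3 - (47/3)x^2 - (28/3)x - 2
Δ Δ f = (20/3)x^3 - 28x^2 - (188/3)x - 36
E_{-1} f = (1/3)x^5 - (17/3)x^4 + 21x^3 - (97/3)x^2 + (68/3)x - 6
(-(1/2)E_{-1}) f = -(1/6)x^5 + (17/6)x^4 - (21/2)x^3 + (97/6)x^2 - (34/3)x + 3
(∇ + Δ Δ − (1/2)E_{-1}) f = -(1/6)x^5 + (9/2)x^4 - (139/6)x^3 + (41/2)x^2 - (290/3)x - 27

g(x) = -(1/6)x^5 + (9/2)x^4 - (139/6)x^3 + (41/2)x^2 - (290/3)x - 27


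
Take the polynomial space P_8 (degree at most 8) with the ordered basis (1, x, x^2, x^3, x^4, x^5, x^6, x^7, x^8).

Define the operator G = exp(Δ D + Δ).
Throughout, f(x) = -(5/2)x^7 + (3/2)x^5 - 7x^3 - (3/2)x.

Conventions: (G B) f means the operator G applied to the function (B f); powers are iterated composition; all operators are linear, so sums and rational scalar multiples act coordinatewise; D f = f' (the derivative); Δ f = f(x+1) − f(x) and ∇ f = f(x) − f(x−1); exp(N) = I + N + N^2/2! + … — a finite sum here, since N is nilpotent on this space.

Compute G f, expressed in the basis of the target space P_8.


order-1 term: -(35/2)x^6 - (315/2)x^5 - (685/2)x^4 - (785/2)x^3 - 276x^2 - 148x - 81/2
order-2 term: -(105/2)x^5 - (1575/2)x^4 - (7495/2)x^3 - (14955/2)x^2 - 7066x - 2663
order-3 term: -(175/2)x^4 - 1575x^3 - (18345/2)x^2 - 20865x - 16247
order-4 term: -(175/2)x^3 - 1575x^2 - 8480x - 13780
order-5 term: -(105/2)x^2 - (1575/2)x - 2711
order-6 term: -(35/2)x - 315/2
order-7 term: -5/2
the series for exp(Δ D + Δ) f terminates at order 7
exp(Δ D + Δ) f = -(5/2)x^7 - (35/2)x^6 - (417/2)x^5 - (2435/2)x^4 - (11619/2)x^3 - (37107/2)x^2 - (74731/2)x - 71203/2

g(x) = -(5/2)x^7 - (35/2)x^6 - (417/2)x^5 - (2435/2)x^4 - (11619/2)x^3 - (37107/2)x^2 - (74731/2)x - 71203/2


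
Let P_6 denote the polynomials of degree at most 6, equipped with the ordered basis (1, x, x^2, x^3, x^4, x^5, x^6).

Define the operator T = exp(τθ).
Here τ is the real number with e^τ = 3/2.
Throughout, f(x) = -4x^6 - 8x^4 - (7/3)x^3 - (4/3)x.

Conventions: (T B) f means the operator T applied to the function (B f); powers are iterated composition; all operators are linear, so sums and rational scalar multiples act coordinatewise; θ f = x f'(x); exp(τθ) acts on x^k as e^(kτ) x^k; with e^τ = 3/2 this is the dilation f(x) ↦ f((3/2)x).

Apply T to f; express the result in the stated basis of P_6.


the result is g(x) = -(729/16)x^6 - (81/2)x^4 - (63/8)x^3 - 2x

exp(τθ) x^k = e^(kτ) x^k; with e^τ = 3/2 this sends x^k to (3/2)^k x^k
x ↦ 3/2 x
x^3 ↦ 27/8 x^3
x^4 ↦ 81/16 x^4
x^6 ↦ 729/64 x^6
applying this coordinatewise to f: exp(τθ) f = -(729/16)x^6 - (81/2)x^4 - (63/8)x^3 - 2x


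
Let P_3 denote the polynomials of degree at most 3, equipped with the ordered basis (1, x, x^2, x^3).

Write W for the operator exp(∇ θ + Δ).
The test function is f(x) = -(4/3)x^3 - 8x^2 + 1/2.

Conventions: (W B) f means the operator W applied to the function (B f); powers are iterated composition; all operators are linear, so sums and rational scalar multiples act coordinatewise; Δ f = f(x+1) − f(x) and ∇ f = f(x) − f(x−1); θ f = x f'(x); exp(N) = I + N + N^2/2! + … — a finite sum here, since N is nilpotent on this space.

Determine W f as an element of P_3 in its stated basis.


the image equals g(x) = -(4/3)x^3 - 24x^2 - 88x - 365/6

order-1 term: -16x^2 - 40x + 8/3
order-2 term: -48x - 32
order-3 term: -32
the series for exp(∇ θ + Δ) f terminates at order 3
exp(∇ θ + Δ) f = -(4/3)x^3 - 24x^2 - 88x - 365/6


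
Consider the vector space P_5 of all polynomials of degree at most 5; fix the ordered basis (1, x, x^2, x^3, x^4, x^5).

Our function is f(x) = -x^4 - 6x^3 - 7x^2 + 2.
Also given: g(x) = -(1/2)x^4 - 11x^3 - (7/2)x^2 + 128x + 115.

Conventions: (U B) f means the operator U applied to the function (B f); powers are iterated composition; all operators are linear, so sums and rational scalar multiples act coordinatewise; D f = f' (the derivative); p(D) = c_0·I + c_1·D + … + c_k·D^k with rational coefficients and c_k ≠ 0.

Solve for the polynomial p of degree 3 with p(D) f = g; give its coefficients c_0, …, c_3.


D^0 f = -x^4 - 6x^3 - 7x^2 + 2
D^1 f = -4x^3 - 18x^2 - 14x
D^2 f = -12x^2 - 36x - 14
D^3 f = -24x - 36
matching coefficients of g against c_0 f + c_1 Df + … from the top degree down determines the c_i
solution: c_0 = 1/2, c_1 = 2, c_2 = -3, c_3 = -2

c_0 = 1/2, c_1 = 2, c_2 = -3, c_3 = -2


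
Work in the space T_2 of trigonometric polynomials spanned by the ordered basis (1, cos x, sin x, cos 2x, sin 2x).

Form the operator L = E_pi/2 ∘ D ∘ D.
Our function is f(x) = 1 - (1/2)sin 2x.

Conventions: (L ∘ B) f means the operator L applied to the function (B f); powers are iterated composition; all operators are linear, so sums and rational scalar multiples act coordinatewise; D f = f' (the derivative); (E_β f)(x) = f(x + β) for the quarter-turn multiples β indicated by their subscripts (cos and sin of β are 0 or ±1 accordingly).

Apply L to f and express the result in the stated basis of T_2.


D f = -cos 2x
D D f = 2sin 2x
E_pi/2 (D ∘ D) f = -2sin 2x

the image equals g(x) = -2sin 2x


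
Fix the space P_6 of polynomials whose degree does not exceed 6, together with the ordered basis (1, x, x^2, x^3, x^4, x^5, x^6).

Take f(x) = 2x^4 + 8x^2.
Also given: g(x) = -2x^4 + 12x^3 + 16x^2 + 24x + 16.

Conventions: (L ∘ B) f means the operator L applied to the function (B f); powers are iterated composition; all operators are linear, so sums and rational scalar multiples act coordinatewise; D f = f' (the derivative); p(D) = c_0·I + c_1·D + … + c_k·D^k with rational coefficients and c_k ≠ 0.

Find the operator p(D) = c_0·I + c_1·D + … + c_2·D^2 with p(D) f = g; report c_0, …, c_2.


D^0 f = 2x^4 + 8x^2
D^1 f = 8x^3 + 16x
D^2 f = 24x^2 + 16
matching coefficients of g against c_0 f + c_1 Df + … from the top degree down determines the c_i
solution: c_0 = -1, c_1 = 3/2, c_2 = 1

p(D) = -I + (3/2)·D + D^2, i.e. c_0 = -1, c_1 = 3/2, c_2 = 1


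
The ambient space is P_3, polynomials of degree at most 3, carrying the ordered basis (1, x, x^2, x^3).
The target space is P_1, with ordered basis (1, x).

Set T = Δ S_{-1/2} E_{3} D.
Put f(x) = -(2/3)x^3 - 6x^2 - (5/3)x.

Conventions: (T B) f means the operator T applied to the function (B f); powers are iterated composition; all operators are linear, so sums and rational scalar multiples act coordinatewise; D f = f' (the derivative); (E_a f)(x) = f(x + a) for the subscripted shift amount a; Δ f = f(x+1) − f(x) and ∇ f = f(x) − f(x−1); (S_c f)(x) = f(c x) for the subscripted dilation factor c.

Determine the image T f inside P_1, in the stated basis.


D f = -2x^2 - 12x - 5/3
E_{3} D f = -2x^2 - 24x - 167/3
S_{-1/2} E_{3} D f = -(1/2)x^2 + 12x - 167/3
Δ (S_{-1/2} E_{3} D) f = -x + 23/2

the image equals g(x) = -x + 23/2


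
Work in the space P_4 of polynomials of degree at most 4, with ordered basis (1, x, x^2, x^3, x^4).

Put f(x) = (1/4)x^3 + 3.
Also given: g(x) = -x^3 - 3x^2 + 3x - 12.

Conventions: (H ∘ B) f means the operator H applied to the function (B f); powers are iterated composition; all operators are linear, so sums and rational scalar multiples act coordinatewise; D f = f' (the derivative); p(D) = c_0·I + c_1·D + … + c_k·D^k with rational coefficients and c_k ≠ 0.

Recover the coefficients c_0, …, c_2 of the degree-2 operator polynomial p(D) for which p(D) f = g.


c_0 = -4, c_1 = -4, c_2 = 2

D^0 f = (1/4)x^3 + 3
D^1 f = (3/4)x^2
D^2 f = (3/2)x
matching coefficients of g against c_0 f + c_1 Df + … from the top degree down determines the c_i
solution: c_0 = -4, c_1 = -4, c_2 = 2


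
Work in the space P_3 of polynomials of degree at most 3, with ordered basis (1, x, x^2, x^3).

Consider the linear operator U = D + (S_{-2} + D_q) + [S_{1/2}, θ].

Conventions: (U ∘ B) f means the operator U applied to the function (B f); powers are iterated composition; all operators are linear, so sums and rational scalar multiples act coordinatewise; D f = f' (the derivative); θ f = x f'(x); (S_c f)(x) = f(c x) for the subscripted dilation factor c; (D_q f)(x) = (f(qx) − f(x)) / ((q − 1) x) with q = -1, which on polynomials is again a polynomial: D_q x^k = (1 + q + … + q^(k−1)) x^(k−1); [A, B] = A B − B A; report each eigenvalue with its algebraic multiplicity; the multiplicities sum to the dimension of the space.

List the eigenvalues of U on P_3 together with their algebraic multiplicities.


λ = -8 (multiplicity 1), λ = -2 (multiplicity 1), λ = 1 (multiplicity 1), λ = 4 (multiplicity 1)

image of 1: 1
image of x: -2x + 2
image of x^2: 4x^2 + 2x
image of x^3: -8x^3 + 4x^2
the matrix is upper triangular; its diagonal is (1, -2, 4, -8)
for a triangular matrix the eigenvalues are the diagonal entries, with algebraic multiplicity their repetition count


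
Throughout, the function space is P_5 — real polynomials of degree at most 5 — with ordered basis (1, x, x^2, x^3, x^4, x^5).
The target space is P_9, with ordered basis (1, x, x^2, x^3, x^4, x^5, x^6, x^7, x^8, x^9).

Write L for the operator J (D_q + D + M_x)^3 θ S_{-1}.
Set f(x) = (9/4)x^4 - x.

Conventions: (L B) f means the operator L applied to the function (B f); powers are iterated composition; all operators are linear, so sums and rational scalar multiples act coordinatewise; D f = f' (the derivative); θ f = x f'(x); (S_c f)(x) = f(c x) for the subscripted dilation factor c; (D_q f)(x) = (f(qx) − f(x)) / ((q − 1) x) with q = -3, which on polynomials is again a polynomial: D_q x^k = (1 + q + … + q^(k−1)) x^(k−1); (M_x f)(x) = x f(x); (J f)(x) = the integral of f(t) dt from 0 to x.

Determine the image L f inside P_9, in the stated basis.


g(x) = (9/8)x^8 - 189x^6 + (1/5)x^5 - 2160x^4 + 4x^3 + 4x

S_{-1} f = (9/4)x^4 + x
θ S_{-1} f = 9x^4 + x
D_q (θ S_{-1}) f = -180x^3 + 1
D (θ S_{-1}) f = 36x^3 + 1
M_x (θ S_{-1}) f = 9x^5 + x^2
(D_q + D + M_x) (θ S_{-1}) f = 9x^5 - 144x^3 + x^2 + 2
D_q (D_q + D + M_x) (θ S_{-1}) f = 549x^4 - 1008x^2 - 2x
D (D_q + D + M_x) (θ S_{-1}) f = 45x^4 - 432x^2 + 2x
M_x (D_q + D + M_x) (θ S_{-1}) f = 9x^6 - 144x^4 + x^3 + 2x
(D_q + D + M_x) (D_q + D + M_x) (θ S_{-1}) f = 9x^6 + 450x^4 + x^3 - 1440x^2 + 2x
D_q (D_q + D + M_x) (D_q + D + M_x) (θ S_{-1}) f = -1638x^5 - 9000x^3 + 7x^2 + 2880x + 2
D (D_q + D + M_x) (D_q + D + M_x) (θ S_{-1}) f = 54x^5 + 1800x^3 + 3x^2 - 2880x + 2
M_x (D_q + D + M_x) (D_q + D + M_x) (θ S_{-1}) f = 9x^7 + 450x^5 + x^4 - 1440x^3 + 2x^2
(D_q + D + M_x) (D_q + D + M_x) (D_q + D + M_x) (θ S_{-1}) f = 9x^7 - 1134x^5 + x^4 - 8640x^3 + 12x^2 + 4
J (D_q + D + M_x)^3 (θ S_{-1}) f = (9/8)x^8 - 189x^6 + (1/5)x^5 - 2160x^4 + 4x^3 + 4x


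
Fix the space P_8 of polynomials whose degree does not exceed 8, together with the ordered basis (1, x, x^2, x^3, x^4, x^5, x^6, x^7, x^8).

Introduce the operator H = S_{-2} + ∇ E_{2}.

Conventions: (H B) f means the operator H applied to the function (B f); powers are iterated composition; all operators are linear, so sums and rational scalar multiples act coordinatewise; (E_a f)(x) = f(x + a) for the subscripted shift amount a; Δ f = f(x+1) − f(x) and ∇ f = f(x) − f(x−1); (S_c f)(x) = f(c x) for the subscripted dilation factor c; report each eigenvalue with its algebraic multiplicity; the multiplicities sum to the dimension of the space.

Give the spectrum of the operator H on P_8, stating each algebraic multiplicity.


image of 1: 1
image of x: -2x + 1
image of x^2: 4x^2 + 2x + 3
image of x^3: -8x^3 + 3x^2 + 9x + 7
image of x^4: 16x^4 + 4x^3 + 18x^2 + 28x + 15
image of x^5: -32x^5 + 5x^4 + 30x^3 + 70x^2 + 75x + 31
image of x^6: 64x^6 + 6x^5 + 45x^4 + 140x^3 + 225x^2 + 186x + 63
image of x^7: -128x^7 + 7x^6 + 63x^5 + 245x^4 + 525x^3 + 651x^2 + 441x + 127
image of x^8: 256x^8 + 8x^7 + 84x^6 + 392x^5 + 1050x^4 + 1736x^3 + 1764x^2 + 1016x + 255
the matrix is upper triangular; its diagonal is (1, -2, 4, -8, 16, -32, 64, -128, 256)
for a triangular matrix the eigenvalues are the diagonal entries, with algebraic multiplicity their repetition count

λ = -128 (multiplicity 1), λ = -32 (multiplicity 1), λ = -8 (multiplicity 1), λ = -2 (multiplicity 1), λ = 1 (multiplicity 1), λ = 4 (multiplicity 1), λ = 16 (multiplicity 1), λ = 64 (multiplicity 1), λ = 256 (multiplicity 1)


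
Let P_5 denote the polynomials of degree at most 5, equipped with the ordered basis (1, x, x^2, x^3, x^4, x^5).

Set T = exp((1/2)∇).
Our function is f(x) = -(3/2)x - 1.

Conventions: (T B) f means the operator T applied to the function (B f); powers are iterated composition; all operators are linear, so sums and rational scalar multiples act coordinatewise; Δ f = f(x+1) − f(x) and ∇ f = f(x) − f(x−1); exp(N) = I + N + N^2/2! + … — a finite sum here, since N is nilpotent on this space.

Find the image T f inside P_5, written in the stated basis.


the result is g(x) = -(3/2)x - 7/4

order-1 term: -3/4
the series for exp((1/2)∇) f terminates at order 1
exp((1/2)∇) f = -(3/2)x - 7/4


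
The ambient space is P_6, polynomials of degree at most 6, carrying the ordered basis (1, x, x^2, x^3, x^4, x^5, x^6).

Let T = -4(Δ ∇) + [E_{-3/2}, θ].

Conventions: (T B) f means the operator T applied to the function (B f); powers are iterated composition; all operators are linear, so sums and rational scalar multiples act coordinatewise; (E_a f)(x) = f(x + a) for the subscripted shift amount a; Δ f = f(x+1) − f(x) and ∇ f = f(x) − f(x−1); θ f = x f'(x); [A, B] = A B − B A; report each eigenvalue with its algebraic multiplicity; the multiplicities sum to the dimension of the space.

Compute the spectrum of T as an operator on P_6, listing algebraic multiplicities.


λ = 0 (multiplicity 7)

image of 1: 0
image of x: -3/2
image of x^2: -3x - 7/2
image of x^3: -(9/2)x^2 - (21/2)x - 81/8
image of x^4: -6x^3 - 21x^2 - (81/2)x + 49/4
image of x^5: -(15/2)x^4 - 35x^3 - (405/4)x^2 + (245/4)x - 1215/32
image of x^6: -9x^5 - (105/2)x^4 - (405/2)x^3 + (735/4)x^2 - (3645/16)x + 1931/32
the matrix is upper triangular; its diagonal is (0, 0, 0, 0, 0, 0, 0)
for a triangular matrix the eigenvalues are the diagonal entries, with algebraic multiplicity their repetition count


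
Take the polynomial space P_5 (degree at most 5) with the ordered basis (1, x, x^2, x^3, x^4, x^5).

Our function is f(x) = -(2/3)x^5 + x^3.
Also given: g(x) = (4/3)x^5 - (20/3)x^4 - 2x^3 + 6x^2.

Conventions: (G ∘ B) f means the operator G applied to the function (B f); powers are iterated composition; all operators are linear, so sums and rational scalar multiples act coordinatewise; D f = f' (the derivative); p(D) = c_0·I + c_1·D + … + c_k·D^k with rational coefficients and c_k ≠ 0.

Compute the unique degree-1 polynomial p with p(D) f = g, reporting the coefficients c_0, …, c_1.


D^0 f = -(2/3)x^5 + x^3
D^1 f = -(10/3)x^4 + 3x^2
matching coefficients of g against c_0 f + c_1 Df + … from the top degree down determines the c_i
solution: c_0 = -2, c_1 = 2

c_0 = -2, c_1 = 2


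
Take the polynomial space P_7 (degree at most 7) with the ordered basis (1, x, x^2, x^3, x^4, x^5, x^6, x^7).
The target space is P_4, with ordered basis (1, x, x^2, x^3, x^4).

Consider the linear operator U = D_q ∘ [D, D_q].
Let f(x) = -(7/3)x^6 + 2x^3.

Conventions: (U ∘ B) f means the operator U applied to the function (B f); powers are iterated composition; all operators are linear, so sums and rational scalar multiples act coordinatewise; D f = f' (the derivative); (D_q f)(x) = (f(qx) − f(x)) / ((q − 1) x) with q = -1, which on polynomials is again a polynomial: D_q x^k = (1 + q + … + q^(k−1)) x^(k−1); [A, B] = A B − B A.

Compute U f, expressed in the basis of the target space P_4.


D_q f = 2x^2
D D_q f = 4x
D f = -14x^5 + 6x^2
D_q D f = -14x^4
[D, D_q] f = 14x^4 + 4x
D_q [D, D_q] f = 4

the result is g(x) = 4


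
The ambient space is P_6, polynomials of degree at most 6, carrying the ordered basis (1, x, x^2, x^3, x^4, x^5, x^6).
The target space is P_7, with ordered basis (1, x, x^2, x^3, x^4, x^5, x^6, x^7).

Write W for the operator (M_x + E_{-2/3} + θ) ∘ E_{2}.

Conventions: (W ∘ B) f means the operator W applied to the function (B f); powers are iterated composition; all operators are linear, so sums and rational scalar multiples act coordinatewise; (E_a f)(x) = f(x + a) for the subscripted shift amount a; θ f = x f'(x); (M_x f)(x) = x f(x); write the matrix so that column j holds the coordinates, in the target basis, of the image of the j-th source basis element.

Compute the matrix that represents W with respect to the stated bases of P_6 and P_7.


the matrix is [[1, 4/3, 16/9, 64/27, 256/81, 1024/243, 4096/729]; [1, 4, 32/3, 76/3, 1552/27, 10352/81, 22784/81]; [0, 1, 7, 28, 272/3, 7120/27, 19424/27]; [0, 0, 1, 10, 160/3, 1960/9, 20720/27]; [0, 0, 0, 1, 13, 260/3, 1280/3]; [0, 0, 0, 0, 1, 16, 128]; [0, 0, 0, 0, 0, 1, 19]; [0, 0, 0, 0, 0, 0, 1]] (rows listed top to bottom)

image of 1: x + 1
image of x: x^2 + 4x + 4/3
image of x^2: x^3 + 7x^2 + (32/3)x + 16/9
image of x^3: x^4 + 10x^3 + 28x^2 + (76/3)x + 64/27
image of x^4: x^5 + 13x^4 + (160/3)x^3 + (272/3)x^2 + (1552/27)x + 256/81
image of x^5: x^6 + 16x^5 + (260/3)x^4 + (1960/9)x^3 + (7120/27)x^2 + (10352/81)x + 1024/243
image of x^6: x^7 + 19x^6 + 128x^5 + (1280/3)x^4 + (20720/27)x^3 + (19424/27)x^2 + (22784/81)x + 4096/729
each image's coordinates form column j of the matrix


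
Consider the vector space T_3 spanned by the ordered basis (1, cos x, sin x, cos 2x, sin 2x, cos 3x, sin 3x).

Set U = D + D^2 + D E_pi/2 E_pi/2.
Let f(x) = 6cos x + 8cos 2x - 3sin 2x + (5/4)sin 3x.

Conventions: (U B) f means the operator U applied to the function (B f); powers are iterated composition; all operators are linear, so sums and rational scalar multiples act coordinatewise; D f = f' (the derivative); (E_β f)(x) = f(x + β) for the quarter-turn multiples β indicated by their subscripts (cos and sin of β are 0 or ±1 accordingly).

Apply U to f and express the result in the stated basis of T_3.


the result is g(x) = -6cos x - 44cos 2x - 20sin 2x - (45/4)sin 3x

D f = -6sin x - 6cos 2x - 16sin 2x + (15/4)cos 3x
D f = -6sin x - 6cos 2x - 16sin 2x + (15/4)cos 3x
D D f = -6cos x - 32cos 2x + 12sin 2x - (45/4)sin 3x
E_pi/2 f = -6sin x - 8cos 2x + 3sin 2x - (5/4)cos 3x
E_pi/2 E_pi/2 f = -6cos x + 8cos 2x - 3sin 2x - (5/4)sin 3x
D E_pi/2 E_pi/2 f = 6sin x - 6cos 2x - 16sin 2x - (15/4)cos 3x
(D + D^2 + D E_pi/2 E_pi/2) f = -6cos x - 44cos 2x - 20sin 2x - (45/4)sin 3x


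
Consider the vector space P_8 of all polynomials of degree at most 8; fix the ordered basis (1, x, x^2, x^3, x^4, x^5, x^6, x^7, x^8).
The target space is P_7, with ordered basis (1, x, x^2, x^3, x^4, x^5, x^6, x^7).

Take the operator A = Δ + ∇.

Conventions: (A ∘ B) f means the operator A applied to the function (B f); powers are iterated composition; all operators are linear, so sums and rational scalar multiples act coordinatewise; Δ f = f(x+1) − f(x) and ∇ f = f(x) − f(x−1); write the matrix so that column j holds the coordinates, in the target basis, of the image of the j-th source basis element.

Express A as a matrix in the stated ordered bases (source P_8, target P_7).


image of 1: 0
image of x: 2
image of x^2: 4x
image of x^3: 6x^2 + 2
image of x^4: 8x^3 + 8x
image of x^5: 10x^4 + 20x^2 + 2
image of x^6: 12x^5 + 40x^3 + 12x
image of x^7: 14x^6 + 70x^4 + 42x^2 + 2
image of x^8: 16x^7 + 112x^5 + 112x^3 + 16x
each image's coordinates form column j of the matrix

the matrix is [[0, 2, 0, 2, 0, 2, 0, 2, 0]; [0, 0, 4, 0, 8, 0, 12, 0, 16]; [0, 0, 0, 6, 0, 20, 0, 42, 0]; [0, 0, 0, 0, 8, 0, 40, 0, 112]; [0, 0, 0, 0, 0, 10, 0, 70, 0]; [0, 0, 0, 0, 0, 0, 12, 0, 112]; [0, 0, 0, 0, 0, 0, 0, 14, 0]; [0, 0, 0, 0, 0, 0, 0, 0, 16]] (rows listed top to bottom)


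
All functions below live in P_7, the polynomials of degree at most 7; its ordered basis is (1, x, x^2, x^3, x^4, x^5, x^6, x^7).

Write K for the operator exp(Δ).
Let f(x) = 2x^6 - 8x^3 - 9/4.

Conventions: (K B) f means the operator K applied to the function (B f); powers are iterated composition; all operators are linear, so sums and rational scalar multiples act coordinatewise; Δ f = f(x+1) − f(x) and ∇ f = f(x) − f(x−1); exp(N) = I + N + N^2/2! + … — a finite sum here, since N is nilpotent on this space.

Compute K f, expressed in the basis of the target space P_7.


g(x) = 2x^6 + 12x^5 + 60x^4 + 192x^3 + 426x^2 + 576x + 1455/4

order-1 term: 12x^5 + 30x^4 + 40x^3 + 6x^2 - 12x - 6
order-2 term: 30x^4 + 120x^3 + 210x^2 + 156x + 38
order-3 term: 40x^3 + 180x^2 + 300x + 172
order-4 term: 30x^2 + 120x + 130
order-5 term: 12x + 30
order-6 term: 2
the series for exp(Δ) f terminates at order 6
exp(Δ) f = 2x^6 + 12x^5 + 60x^4 + 192x^3 + 426x^2 + 576x + 1455/4


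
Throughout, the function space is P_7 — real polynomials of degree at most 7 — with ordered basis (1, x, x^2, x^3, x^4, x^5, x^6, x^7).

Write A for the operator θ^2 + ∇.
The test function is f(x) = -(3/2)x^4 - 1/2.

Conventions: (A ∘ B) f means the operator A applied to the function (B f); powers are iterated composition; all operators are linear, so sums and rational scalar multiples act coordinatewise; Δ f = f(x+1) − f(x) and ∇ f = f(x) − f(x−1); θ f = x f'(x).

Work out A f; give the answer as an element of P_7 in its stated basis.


θ f = -6x^4
θ θ f = -24x^4
∇ f = -6x^3 + 9x^2 - 6x + 3/2
(θ^2 + ∇) f = -24x^4 - 6x^3 + 9x^2 - 6x + 3/2

g(x) = -24x^4 - 6x^3 + 9x^2 - 6x + 3/2


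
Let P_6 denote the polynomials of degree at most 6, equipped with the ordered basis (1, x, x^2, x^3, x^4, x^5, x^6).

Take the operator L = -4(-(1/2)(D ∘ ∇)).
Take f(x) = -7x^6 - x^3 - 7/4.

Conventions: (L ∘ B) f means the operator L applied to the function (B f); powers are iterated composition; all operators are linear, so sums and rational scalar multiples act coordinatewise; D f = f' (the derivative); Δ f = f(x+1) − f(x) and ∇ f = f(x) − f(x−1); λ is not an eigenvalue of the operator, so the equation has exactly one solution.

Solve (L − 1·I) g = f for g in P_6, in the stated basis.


the result is g(x) = 7x^6 + 420x^4 - 839x^3 + 10920x^2 - 20568x + 208639/4

write g with unknown coordinates in the stated basis and equate coefficients in (L − 1·I) g = f
solving from the highest basis element down gives g = 7x^6 + 420x^4 - 839x^3 + 10920x^2 - 20568x + 208639/4
check: L g = 420x^4 - 840x^3 + 10920x^2 - 20568x + 52158
so L g − 1·g = -7x^6 - x^3 - 7/4 = f ✓


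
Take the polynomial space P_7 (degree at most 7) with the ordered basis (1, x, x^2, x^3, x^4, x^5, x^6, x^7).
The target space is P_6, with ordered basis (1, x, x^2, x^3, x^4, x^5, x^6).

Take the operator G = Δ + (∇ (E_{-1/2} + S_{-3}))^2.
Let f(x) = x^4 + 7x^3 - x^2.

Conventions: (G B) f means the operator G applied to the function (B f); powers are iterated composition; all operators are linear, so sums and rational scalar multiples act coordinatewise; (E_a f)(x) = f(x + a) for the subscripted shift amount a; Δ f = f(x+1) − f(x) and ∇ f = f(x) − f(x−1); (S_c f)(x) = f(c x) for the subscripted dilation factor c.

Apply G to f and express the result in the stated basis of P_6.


the image equals g(x) = 4x^3 - 25557x^2 + 3743x + 2017

Δ f = 4x^3 + 27x^2 + 23x + 7
E_{-1/2} f = x^4 + 5x^3 - 10x^2 + (23/4)x - 17/16
S_{-3} f = 81x^4 - 189x^3 - 9x^2
(E_{-1/2} + S_{-3}) f = 82x^4 - 184x^3 - 19x^2 + (23/4)x - 17/16
∇ (E_{-1/2} + S_{-3}) f = 328x^3 - 1044x^2 + 842x - 965/4
E_{-1/2} (∇ (E_{-1/2} + S_{-3})) f = 328x^3 - 1536x^2 + 2132x - 3857/4
S_{-3} (∇ (E_{-1/2} + S_{-3})) f = -8856x^3 - 9396x^2 - 2526x - 965/4
(E_{-1/2} + S_{-3}) (∇ (E_{-1/2} + S_{-3})) f = -8528x^3 - 10932x^2 - 394x - 2411/2
∇ (E_{-1/2} + S_{-3}) (∇ (E_{-1/2} + S_{-3})) f = -25584x^2 + 3720x + 2010
(Δ + (∇ (E_{-1/2} + S_{-3}))^2) f = 4x^3 - 25557x^2 + 3743x + 2017


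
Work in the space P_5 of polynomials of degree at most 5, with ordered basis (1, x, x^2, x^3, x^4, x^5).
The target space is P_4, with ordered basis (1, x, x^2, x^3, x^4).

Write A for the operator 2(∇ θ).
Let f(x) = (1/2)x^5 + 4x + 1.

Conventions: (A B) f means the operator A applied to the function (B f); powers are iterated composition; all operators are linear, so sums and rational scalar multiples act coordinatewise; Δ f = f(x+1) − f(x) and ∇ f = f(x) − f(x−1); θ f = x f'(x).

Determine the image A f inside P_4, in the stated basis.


g(x) = 25x^4 - 50x^3 + 50x^2 - 25x + 13

θ f = (5/2)x^5 + 4x
∇ θ f = (25/2)x^4 - 25x^3 + 25x^2 - (25/2)x + 13/2
(2(∇ θ)) f = 25x^4 - 50x^3 + 50x^2 - 25x + 13


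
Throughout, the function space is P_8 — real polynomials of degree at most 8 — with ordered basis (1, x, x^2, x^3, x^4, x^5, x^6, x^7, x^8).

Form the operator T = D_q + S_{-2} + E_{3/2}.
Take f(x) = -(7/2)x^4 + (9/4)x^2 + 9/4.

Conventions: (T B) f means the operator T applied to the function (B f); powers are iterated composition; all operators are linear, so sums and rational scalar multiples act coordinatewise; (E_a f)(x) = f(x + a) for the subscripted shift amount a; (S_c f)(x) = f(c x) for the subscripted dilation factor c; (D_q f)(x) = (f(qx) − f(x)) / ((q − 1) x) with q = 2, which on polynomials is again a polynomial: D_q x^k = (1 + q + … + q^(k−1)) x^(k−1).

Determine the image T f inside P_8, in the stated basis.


the image equals g(x) = -(119/2)x^4 - (147/2)x^3 - 36x^2 - (135/4)x - 261/32

D_q f = -(105/2)x^3 + (27/4)x
S_{-2} f = -56x^4 + 9x^2 + 9/4
E_{3/2} f = -(7/2)x^4 - 21x^3 - 45x^2 - (81/2)x - 333/32
(D_q + S_{-2} + E_{3/2}) f = -(119/2)x^4 - (147/2)x^3 - 36x^2 - (135/4)x - 261/32


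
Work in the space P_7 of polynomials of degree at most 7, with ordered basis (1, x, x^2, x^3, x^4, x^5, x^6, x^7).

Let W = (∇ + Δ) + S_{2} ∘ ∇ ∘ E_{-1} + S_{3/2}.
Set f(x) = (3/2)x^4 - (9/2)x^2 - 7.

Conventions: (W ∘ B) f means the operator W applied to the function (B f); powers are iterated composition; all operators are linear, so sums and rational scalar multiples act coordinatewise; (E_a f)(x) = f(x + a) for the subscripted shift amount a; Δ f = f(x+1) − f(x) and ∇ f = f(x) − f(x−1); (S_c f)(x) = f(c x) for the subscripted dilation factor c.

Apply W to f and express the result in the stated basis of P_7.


∇ f = 6x^3 - 9x^2 - 3x + 3
Δ f = 6x^3 + 9x^2 - 3x - 3
(∇ + Δ) f = 12x^3 - 6x
E_{-1} f = (3/2)x^4 - 6x^3 + (9/2)x^2 + 3x - 10
∇ E_{-1} f = 6x^3 - 27x^2 + 33x - 9
S_{2} ∇ E_{-1} f = 48x^3 - 108x^2 + 66x - 9
S_{3/2} f = (243/32)x^4 - (81/8)x^2 - 7
((∇ + Δ) + S_{2} ∘ ∇ ∘ E_{-1} + S_{3/2}) f = (243/32)x^4 + 60x^3 - (945/8)x^2 + 60x - 16

g(x) = (243/32)x^4 + 60x^3 - (945/8)x^2 + 60x - 16


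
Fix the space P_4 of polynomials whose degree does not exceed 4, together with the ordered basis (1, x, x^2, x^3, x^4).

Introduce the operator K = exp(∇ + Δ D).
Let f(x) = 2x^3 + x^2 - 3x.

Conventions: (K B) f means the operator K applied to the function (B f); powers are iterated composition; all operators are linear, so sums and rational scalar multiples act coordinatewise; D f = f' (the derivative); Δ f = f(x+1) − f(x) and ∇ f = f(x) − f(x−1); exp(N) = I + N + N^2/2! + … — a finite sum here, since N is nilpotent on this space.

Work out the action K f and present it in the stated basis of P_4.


order-1 term: 6x^2 + 8x + 6
order-2 term: 6x + 7
order-3 term: 2
the series for exp(∇ + Δ D) f terminates at order 3
exp(∇ + Δ D) f = 2x^3 + 7x^2 + 11x + 15

the result is g(x) = 2x^3 + 7x^2 + 11x + 15
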